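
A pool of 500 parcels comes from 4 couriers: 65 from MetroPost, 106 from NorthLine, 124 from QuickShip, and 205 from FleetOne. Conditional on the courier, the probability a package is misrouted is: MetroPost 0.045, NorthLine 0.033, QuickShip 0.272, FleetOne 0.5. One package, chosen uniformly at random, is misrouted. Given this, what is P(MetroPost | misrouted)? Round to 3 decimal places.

Prior × likelihood for each hypothesis:
  MetroPost: 0.13 × 0.045 = 0.00585
  NorthLine: 0.212 × 0.033 = 0.006996
  QuickShip: 0.248 × 0.272 = 0.067456
  FleetOne: 0.41 × 0.5 = 0.205
Sum = 0.285302.
P(MetroPost | evidence) = 0.00585 / 0.285302 ≈ 0.021.

0.021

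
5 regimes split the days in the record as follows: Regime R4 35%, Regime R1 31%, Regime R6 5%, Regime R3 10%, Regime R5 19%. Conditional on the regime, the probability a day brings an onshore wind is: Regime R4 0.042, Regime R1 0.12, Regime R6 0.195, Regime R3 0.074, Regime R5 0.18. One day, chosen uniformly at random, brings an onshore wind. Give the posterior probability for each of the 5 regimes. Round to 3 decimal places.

Regime R4 0.142, Regime R1 0.360, Regime R6 0.094, Regime R3 0.072, Regime R5 0.331

Unnormalized posteriors (prior × likelihood):
  Regime R4: 0.35 × 0.042 = 0.0147
  Regime R1: 0.31 × 0.12 = 0.0372
  Regime R6: 0.05 × 0.195 = 0.00975
  Regime R3: 0.1 × 0.074 = 0.0074
  Regime R5: 0.19 × 0.18 = 0.0342
Normalizing constant = 0.10325.
P(Regime R4 | onshore) = 0.0147/0.10325 ≈ 0.142
P(Regime R1 | onshore) = 0.0372/0.10325 ≈ 0.360
P(Regime R6 | onshore) = 0.00975/0.10325 ≈ 0.094
P(Regime R3 | onshore) = 0.0074/0.10325 ≈ 0.072
P(Regime R5 | onshore) = 0.0342/0.10325 ≈ 0.331
(Check: 0.142+0.360+0.094+0.072+0.331 = 0.999.)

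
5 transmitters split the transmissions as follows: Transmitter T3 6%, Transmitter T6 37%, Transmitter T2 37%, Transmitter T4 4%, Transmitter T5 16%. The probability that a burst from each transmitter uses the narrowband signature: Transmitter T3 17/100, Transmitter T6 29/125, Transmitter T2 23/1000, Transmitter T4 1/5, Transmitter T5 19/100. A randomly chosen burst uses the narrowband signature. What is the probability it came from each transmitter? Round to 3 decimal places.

Compute prior × likelihood for every hypothesis:
  Transmitter T3: 0.06 × 0.17 = 0.0102
  Transmitter T6: 0.37 × 0.232 = 0.08584
  Transmitter T2: 0.37 × 0.023 = 0.00851
  Transmitter T4: 0.04 × 0.2 = 0.008
  Transmitter T5: 0.16 × 0.19 = 0.0304
Normalizing constant = 0.14295.
P(Transmitter T3 | narrowband) = 0.0102/0.14295 ≈ 0.071
P(Transmitter T6 | narrowband) = 0.08584/0.14295 ≈ 0.600
P(Transmitter T2 | narrowband) = 0.00851/0.14295 ≈ 0.060
P(Transmitter T4 | narrowband) = 0.008/0.14295 ≈ 0.056
P(Transmitter T5 | narrowband) = 0.0304/0.14295 ≈ 0.213
(Check: 0.071+0.600+0.060+0.056+0.213 = 1.000.)

Transmitter T3 0.071, Transmitter T6 0.600, Transmitter T2 0.060, Transmitter T4 0.056, Transmitter T5 0.213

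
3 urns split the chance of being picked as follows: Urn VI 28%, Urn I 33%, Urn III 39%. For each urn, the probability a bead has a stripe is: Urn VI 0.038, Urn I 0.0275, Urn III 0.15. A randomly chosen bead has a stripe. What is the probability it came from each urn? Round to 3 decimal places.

Prior × likelihood for each hypothesis:
  Urn VI: 0.28 × 0.038 = 0.01064
  Urn I: 0.33 × 0.0275 = 0.009075
  Urn III: 0.39 × 0.15 = 0.0585
Sum = 0.078215.
P(Urn VI | striped) = 0.01064/0.078215 ≈ 0.136
P(Urn I | striped) = 0.009075/0.078215 ≈ 0.116
P(Urn III | striped) = 0.0585/0.078215 ≈ 0.748
(Check: 0.136+0.116+0.748 = 1.000.)

Urn VI 0.136, Urn I 0.116, Urn III 0.748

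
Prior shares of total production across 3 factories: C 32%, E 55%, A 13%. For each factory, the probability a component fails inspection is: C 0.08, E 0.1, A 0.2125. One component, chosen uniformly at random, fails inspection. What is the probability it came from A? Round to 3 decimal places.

0.255

Compute prior × likelihood for every hypothesis:
  C: 0.32 × 0.08 = 0.0256
  E: 0.55 × 0.1 = 0.055
  A: 0.13 × 0.2125 = 0.027625
Sum = 0.108225.
P(A | evidence) = 0.027625 / 0.108225 ≈ 0.255.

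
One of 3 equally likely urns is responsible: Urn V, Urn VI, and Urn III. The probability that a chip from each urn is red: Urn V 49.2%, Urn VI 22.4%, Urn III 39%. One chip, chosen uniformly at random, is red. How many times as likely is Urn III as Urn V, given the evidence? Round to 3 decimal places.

Since the prior is uniform, the posterior is proportional to the likelihood:
  Urn V: 0.492
  Urn VI: 0.224
  Urn III: 0.39
Sum = 1.106.
The ratio is 0.39 / 0.492 (the normalizer cancels) = 0.793.

0.793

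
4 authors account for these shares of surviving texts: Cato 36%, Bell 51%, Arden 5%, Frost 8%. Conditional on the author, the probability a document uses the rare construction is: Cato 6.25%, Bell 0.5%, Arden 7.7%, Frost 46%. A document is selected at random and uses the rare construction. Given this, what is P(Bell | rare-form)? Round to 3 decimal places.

Prior × likelihood for each hypothesis:
  Cato: 0.36 × 0.0625 = 0.0225
  Bell: 0.51 × 0.005 = 0.00255
  Arden: 0.05 × 0.077 = 0.00385
  Frost: 0.08 × 0.46 = 0.0368
Normalizing constant = 0.0657.
P(Bell | evidence) = 0.00255 / 0.0657 ≈ 0.039.

0.039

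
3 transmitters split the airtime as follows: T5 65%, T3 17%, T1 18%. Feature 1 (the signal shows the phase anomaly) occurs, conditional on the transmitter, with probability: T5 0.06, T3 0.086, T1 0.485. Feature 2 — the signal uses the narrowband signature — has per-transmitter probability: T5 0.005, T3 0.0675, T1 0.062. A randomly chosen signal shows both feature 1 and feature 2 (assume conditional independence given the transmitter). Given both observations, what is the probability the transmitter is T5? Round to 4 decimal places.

By Bayes' rule, posterior ∝ prior × likelihood:
  T5: 0.65 × 0.06 × 0.005 = 0.000195
  T3: 0.17 × 0.086 × 0.0675 = 0.00098685
  T1: 0.18 × 0.485 × 0.062 = 0.0054126
Total = 0.00659445.
P(T5 | evidence) = 0.000195 / 0.00659445 ≈ 0.0296.

0.0296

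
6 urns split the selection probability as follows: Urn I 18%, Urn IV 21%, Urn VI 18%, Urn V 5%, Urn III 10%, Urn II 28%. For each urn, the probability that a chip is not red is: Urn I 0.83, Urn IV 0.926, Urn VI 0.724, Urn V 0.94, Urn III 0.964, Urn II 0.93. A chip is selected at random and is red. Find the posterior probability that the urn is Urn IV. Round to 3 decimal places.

0.127

Taking complements, P(red | each) = Urn I 0.17, Urn IV 0.074, Urn VI 0.276, Urn V 0.06, Urn III 0.036, Urn II 0.07.
Unnormalized posteriors (prior × likelihood):
  Urn I: 0.18 × 0.17 = 0.0306
  Urn IV: 0.21 × 0.074 = 0.01554
  Urn VI: 0.18 × 0.276 = 0.04968
  Urn V: 0.05 × 0.06 = 0.003
  Urn III: 0.1 × 0.036 = 0.0036
  Urn II: 0.28 × 0.07 = 0.0196
Sum = 0.12202.
P(Urn IV | evidence) = 0.01554 / 0.12202 ≈ 0.127.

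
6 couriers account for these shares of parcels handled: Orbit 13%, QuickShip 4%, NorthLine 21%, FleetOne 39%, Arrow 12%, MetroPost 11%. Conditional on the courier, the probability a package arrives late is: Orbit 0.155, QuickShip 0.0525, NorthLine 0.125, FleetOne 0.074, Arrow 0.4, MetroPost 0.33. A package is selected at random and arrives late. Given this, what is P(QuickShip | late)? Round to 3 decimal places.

0.013

Compute prior × likelihood for every hypothesis:
  Orbit: 0.13 × 0.155 = 0.02015
  QuickShip: 0.04 × 0.0525 = 0.0021
  NorthLine: 0.21 × 0.125 = 0.02625
  FleetOne: 0.39 × 0.074 = 0.02886
  Arrow: 0.12 × 0.4 = 0.048
  MetroPost: 0.11 × 0.33 = 0.0363
Sum = 0.16166.
P(QuickShip | evidence) = 0.0021 / 0.16166 ≈ 0.013.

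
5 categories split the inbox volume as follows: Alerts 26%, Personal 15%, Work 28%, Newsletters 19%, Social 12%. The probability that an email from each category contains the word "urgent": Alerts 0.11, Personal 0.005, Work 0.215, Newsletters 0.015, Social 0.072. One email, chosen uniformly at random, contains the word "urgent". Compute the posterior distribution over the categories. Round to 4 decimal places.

Prior × likelihood for each hypothesis:
  Alerts: 0.26 × 0.11 = 0.0286
  Personal: 0.15 × 0.005 = 0.00075
  Work: 0.28 × 0.215 = 0.0602
  Newsletters: 0.19 × 0.015 = 0.00285
  Social: 0.12 × 0.072 = 0.00864
Sum = 0.10104.
P(Alerts | urgent-flag) = 0.0286/0.10104 ≈ 0.2831
P(Personal | urgent-flag) = 0.00075/0.10104 ≈ 0.0074
P(Work | urgent-flag) = 0.0602/0.10104 ≈ 0.5958
P(Newsletters | urgent-flag) = 0.00285/0.10104 ≈ 0.0282
P(Social | urgent-flag) = 0.00864/0.10104 ≈ 0.0855

Alerts 0.2831, Personal 0.0074, Work 0.5958, Newsletters 0.0282, Social 0.0855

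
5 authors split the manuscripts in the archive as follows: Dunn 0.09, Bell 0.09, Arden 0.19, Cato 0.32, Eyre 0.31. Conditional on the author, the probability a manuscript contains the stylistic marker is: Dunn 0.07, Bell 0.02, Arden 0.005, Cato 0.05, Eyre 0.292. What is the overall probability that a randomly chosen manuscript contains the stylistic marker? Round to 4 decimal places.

Compute prior × likelihood for every hypothesis:
  Dunn: 0.09 × 0.07 = 0.0063
  Bell: 0.09 × 0.02 = 0.0018
  Arden: 0.19 × 0.005 = 0.00095
  Cato: 0.32 × 0.05 = 0.016
  Eyre: 0.31 × 0.292 = 0.09052
P(marker) = 0.0063 + 0.0018 + 0.00095 + 0.016 + 0.09052 = 0.11557 → 0.1156.

0.1156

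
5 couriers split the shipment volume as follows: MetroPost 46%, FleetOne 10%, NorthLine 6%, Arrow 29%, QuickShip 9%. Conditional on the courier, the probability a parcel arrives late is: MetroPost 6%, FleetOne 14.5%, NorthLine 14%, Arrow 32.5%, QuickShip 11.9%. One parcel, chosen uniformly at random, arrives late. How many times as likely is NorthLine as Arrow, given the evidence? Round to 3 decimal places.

Unnormalized posteriors (prior × likelihood):
  MetroPost: 0.46 × 0.06 = 0.0276
  FleetOne: 0.1 × 0.145 = 0.0145
  NorthLine: 0.06 × 0.14 = 0.0084
  Arrow: 0.29 × 0.325 = 0.09425
  QuickShip: 0.09 × 0.119 = 0.01071
Sum = 0.15546.
The ratio is 0.0084 / 0.09425 (the normalizer cancels) = 0.089.

0.089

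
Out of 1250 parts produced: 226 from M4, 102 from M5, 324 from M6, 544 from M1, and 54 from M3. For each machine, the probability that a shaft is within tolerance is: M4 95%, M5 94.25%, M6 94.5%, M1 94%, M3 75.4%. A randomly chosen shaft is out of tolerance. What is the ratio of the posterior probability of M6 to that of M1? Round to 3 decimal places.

0.546

Taking complements, P(oversize | each) = M4 0.05, M5 0.0575, M6 0.055, M1 0.06, M3 0.246.
Unnormalized posteriors (prior × likelihood):
  M4: 0.1808 × 0.05 = 0.00904
  M5: 0.0816 × 0.0575 = 0.004692
  M6: 0.2592 × 0.055 = 0.014256
  M1: 0.4352 × 0.06 = 0.026112
  M3: 0.0432 × 0.246 = 0.0106272
Sum = 0.0647272.
The ratio is 0.014256 / 0.026112 (the normalizer cancels) = 0.546.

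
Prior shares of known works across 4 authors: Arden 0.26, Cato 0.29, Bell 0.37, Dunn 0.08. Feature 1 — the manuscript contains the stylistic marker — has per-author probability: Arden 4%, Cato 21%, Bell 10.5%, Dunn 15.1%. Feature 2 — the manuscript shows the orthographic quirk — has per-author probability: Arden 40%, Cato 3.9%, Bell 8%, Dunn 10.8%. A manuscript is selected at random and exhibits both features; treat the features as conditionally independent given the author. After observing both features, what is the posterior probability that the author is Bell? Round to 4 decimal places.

0.2839

Prior × likelihood for each hypothesis:
  Arden: 0.26 × 0.04 × 0.4 = 0.00416
  Cato: 0.29 × 0.21 × 0.039 = 0.0023751
  Bell: 0.37 × 0.105 × 0.08 = 0.003108
  Dunn: 0.08 × 0.151 × 0.108 = 0.00130464
Normalizing constant = 0.01094774.
P(Bell | evidence) = 0.003108 / 0.01094774 ≈ 0.2839.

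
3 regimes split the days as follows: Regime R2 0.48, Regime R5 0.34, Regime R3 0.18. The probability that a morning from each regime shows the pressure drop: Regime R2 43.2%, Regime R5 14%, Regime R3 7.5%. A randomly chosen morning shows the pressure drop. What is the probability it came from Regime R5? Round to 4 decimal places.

Unnormalized posteriors (prior × likelihood):
  Regime R2: 0.48 × 0.432 = 0.20736
  Regime R5: 0.34 × 0.14 = 0.0476
  Regime R3: 0.18 × 0.075 = 0.0135
Total = 0.26846.
P(Regime R5 | evidence) = 0.0476 / 0.26846 ≈ 0.1773.

0.1773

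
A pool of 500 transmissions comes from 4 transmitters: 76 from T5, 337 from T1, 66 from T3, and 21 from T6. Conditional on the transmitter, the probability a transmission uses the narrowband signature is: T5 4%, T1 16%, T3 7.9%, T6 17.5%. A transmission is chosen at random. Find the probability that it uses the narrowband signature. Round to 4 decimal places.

0.1317

Unnormalized posteriors (prior × likelihood):
  T5: 0.152 × 0.04 = 0.00608
  T1: 0.674 × 0.16 = 0.10784
  T3: 0.132 × 0.079 = 0.010428
  T6: 0.042 × 0.175 = 0.00735
P(narrowband) = 0.00608 + 0.10784 + 0.010428 + 0.00735 = 0.131698 → 0.1317.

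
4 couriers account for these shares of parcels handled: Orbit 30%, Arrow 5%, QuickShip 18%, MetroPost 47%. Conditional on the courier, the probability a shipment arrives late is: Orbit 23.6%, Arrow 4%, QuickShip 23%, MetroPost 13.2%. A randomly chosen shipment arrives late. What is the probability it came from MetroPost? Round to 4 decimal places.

0.3520

Prior × likelihood for each hypothesis:
  Orbit: 0.3 × 0.236 = 0.0708
  Arrow: 0.05 × 0.04 = 0.002
  QuickShip: 0.18 × 0.23 = 0.0414
  MetroPost: 0.47 × 0.132 = 0.06204
Normalizing constant = 0.17624.
P(MetroPost | evidence) = 0.06204 / 0.17624 ≈ 0.3520.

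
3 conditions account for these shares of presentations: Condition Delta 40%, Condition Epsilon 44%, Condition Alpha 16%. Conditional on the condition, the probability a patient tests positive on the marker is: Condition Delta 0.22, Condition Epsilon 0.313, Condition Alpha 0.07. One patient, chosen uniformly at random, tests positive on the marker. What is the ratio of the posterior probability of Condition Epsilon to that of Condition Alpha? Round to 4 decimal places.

12.2964

By Bayes' rule, posterior ∝ prior × likelihood:
  Condition Delta: 0.4 × 0.22 = 0.088
  Condition Epsilon: 0.44 × 0.313 = 0.13772
  Condition Alpha: 0.16 × 0.07 = 0.0112
Normalizing constant = 0.23692.
The ratio is 0.13772 / 0.0112 (the normalizer cancels) = 12.2964.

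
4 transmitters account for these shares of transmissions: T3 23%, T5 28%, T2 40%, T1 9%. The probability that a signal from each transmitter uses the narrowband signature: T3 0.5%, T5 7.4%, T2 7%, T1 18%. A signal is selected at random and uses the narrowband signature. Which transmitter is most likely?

T2

By Bayes' rule, posterior ∝ prior × likelihood:
  T3: 0.23 × 0.005 = 0.00115
  T5: 0.28 × 0.074 = 0.02072
  T2: 0.4 × 0.07 = 0.028
  T1: 0.09 × 0.18 = 0.0162
Normalizing constant = 0.06607.
Largest term belongs to T2, so T2 is most probable.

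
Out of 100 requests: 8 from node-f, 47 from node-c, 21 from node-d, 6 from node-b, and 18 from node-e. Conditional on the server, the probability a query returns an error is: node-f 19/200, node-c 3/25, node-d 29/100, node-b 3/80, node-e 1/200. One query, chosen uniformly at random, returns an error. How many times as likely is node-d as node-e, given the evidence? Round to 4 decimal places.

Compute prior × likelihood for every hypothesis:
  node-f: 0.08 × 0.095 = 0.0076
  node-c: 0.47 × 0.12 = 0.0564
  node-d: 0.21 × 0.29 = 0.0609
  node-b: 0.06 × 0.0375 = 0.00225
  node-e: 0.18 × 0.005 = 0.0009
Normalizing constant = 0.12805.
The ratio is 0.0609 / 0.0009 (the normalizer cancels) = 67.6667.

67.6667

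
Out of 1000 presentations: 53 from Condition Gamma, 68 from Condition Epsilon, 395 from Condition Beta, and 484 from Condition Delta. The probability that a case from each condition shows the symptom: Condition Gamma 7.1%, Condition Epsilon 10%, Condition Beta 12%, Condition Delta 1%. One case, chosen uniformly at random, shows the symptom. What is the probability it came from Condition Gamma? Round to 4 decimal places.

0.0599

Prior × likelihood for each hypothesis:
  Condition Gamma: 0.053 × 0.071 = 0.003763
  Condition Epsilon: 0.068 × 0.1 = 0.0068
  Condition Beta: 0.395 × 0.12 = 0.0474
  Condition Delta: 0.484 × 0.01 = 0.00484
Normalizing constant = 0.062803.
P(Condition Gamma | evidence) = 0.003763 / 0.062803 ≈ 0.0599.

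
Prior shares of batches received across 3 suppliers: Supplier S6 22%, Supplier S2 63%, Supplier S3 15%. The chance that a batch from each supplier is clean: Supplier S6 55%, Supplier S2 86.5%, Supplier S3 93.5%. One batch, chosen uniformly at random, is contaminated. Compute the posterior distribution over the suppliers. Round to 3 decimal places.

Taking complements, P(contaminated | each) = Supplier S6 0.45, Supplier S2 0.135, Supplier S3 0.065.
Unnormalized posteriors (prior × likelihood):
  Supplier S6: 0.22 × 0.45 = 0.099
  Supplier S2: 0.63 × 0.135 = 0.08505
  Supplier S3: 0.15 × 0.065 = 0.00975
Normalizing constant = 0.1938.
P(Supplier S6 | contaminated) = 0.099/0.1938 ≈ 0.511
P(Supplier S2 | contaminated) = 0.08505/0.1938 ≈ 0.439
P(Supplier S3 | contaminated) = 0.00975/0.1938 ≈ 0.050
(Check: 0.511+0.439+0.050 = 1.000.)

Supplier S6 0.511, Supplier S2 0.439, Supplier S3 0.050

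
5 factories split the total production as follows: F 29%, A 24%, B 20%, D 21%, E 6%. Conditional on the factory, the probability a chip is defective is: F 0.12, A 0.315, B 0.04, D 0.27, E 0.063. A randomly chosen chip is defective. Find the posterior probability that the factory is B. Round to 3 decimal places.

0.045

Compute prior × likelihood for every hypothesis:
  F: 0.29 × 0.12 = 0.0348
  A: 0.24 × 0.315 = 0.0756
  B: 0.2 × 0.04 = 0.008
  D: 0.21 × 0.27 = 0.0567
  E: 0.06 × 0.063 = 0.00378
Sum = 0.17888.
P(B | evidence) = 0.008 / 0.17888 ≈ 0.045.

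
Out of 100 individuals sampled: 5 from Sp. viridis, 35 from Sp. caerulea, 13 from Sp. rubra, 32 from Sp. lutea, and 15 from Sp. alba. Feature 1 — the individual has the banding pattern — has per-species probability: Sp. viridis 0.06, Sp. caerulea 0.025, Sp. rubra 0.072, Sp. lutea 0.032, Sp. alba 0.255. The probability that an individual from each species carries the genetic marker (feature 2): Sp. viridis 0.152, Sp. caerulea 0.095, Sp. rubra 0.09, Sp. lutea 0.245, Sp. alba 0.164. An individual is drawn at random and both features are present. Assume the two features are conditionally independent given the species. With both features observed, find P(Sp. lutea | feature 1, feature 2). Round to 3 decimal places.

0.230

Unnormalized posteriors (prior × likelihood):
  Sp. viridis: 0.05 × 0.06 × 0.152 = 0.000456
  Sp. caerulea: 0.35 × 0.025 × 0.095 = 0.00083125
  Sp. rubra: 0.13 × 0.072 × 0.09 = 0.0008424
  Sp. lutea: 0.32 × 0.032 × 0.245 = 0.0025088
  Sp. alba: 0.15 × 0.255 × 0.164 = 0.006273
Normalizing constant = 0.01091145.
P(Sp. lutea | evidence) = 0.0025088 / 0.01091145 ≈ 0.230.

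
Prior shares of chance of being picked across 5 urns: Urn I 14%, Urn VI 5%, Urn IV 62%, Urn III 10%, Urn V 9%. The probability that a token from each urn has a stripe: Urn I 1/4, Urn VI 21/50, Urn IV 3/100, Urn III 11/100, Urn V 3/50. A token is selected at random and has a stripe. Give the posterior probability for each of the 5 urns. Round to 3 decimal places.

Urn I 0.385, Urn VI 0.231, Urn IV 0.204, Urn III 0.121, Urn V 0.059

Compute prior × likelihood for every hypothesis:
  Urn I: 0.14 × 0.25 = 0.035
  Urn VI: 0.05 × 0.42 = 0.021
  Urn IV: 0.62 × 0.03 = 0.0186
  Urn III: 0.1 × 0.11 = 0.011
  Urn V: 0.09 × 0.06 = 0.0054
Sum = 0.091.
P(Urn I | striped) = 0.035/0.091 ≈ 0.385
P(Urn VI | striped) = 0.021/0.091 ≈ 0.231
P(Urn IV | striped) = 0.0186/0.091 ≈ 0.204
P(Urn III | striped) = 0.011/0.091 ≈ 0.121
P(Urn V | striped) = 0.0054/0.091 ≈ 0.059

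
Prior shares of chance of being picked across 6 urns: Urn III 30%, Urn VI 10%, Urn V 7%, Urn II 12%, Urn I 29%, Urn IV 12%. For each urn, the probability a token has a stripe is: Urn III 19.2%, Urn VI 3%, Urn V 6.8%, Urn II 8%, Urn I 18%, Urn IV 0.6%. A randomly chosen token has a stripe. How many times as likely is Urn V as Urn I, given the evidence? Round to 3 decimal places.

Unnormalized posteriors (prior × likelihood):
  Urn III: 0.3 × 0.192 = 0.0576
  Urn VI: 0.1 × 0.03 = 0.003
  Urn V: 0.07 × 0.068 = 0.00476
  Urn II: 0.12 × 0.08 = 0.0096
  Urn I: 0.29 × 0.18 = 0.0522
  Urn IV: 0.12 × 0.006 = 0.00072
Sum = 0.12788.
The ratio is 0.00476 / 0.0522 (the normalizer cancels) = 0.091.

0.091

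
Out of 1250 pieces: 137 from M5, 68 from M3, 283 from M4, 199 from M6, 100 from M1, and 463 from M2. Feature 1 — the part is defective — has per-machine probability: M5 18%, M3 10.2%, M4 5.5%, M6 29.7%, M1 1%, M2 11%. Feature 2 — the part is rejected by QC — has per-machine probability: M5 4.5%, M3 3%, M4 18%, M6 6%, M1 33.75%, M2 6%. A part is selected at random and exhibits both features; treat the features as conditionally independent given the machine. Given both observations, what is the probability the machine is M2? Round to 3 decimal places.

0.276

Unnormalized posteriors (prior × likelihood):
  M5: 0.1096 × 0.18 × 0.045 = 0.00088776
  M3: 0.0544 × 0.102 × 0.03 = 0.000166464
  M4: 0.2264 × 0.055 × 0.18 = 0.00224136
  M6: 0.1592 × 0.297 × 0.06 = 0.002836944
  M1: 0.08 × 0.01 × 0.3375 = 0.00027
  M2: 0.3704 × 0.11 × 0.06 = 0.00244464
Total = 0.008847168.
P(M2 | evidence) = 0.00244464 / 0.008847168 ≈ 0.276.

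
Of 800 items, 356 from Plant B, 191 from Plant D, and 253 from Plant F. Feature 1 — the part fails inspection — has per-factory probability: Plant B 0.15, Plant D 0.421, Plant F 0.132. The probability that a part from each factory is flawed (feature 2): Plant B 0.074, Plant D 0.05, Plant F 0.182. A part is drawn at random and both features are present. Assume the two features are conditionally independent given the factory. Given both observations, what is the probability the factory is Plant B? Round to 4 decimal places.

Compute prior × likelihood for every hypothesis:
  Plant B: 0.445 × 0.15 × 0.074 = 0.0049395
  Plant D: 0.23875 × 0.421 × 0.05 = 0.0050256875
  Plant F: 0.31625 × 0.132 × 0.182 = 0.00759759
Normalizing constant = 0.0175627775.
P(Plant B | evidence) = 0.0049395 / 0.0175627775 ≈ 0.2812.

0.2812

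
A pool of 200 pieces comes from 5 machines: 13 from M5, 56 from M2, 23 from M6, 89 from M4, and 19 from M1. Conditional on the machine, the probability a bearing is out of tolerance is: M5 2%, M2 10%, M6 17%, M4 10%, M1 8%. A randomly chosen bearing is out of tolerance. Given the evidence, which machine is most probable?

Prior × likelihood for each hypothesis:
  M5: 0.065 × 0.02 = 0.0013
  M2: 0.28 × 0.1 = 0.028
  M6: 0.115 × 0.17 = 0.01955
  M4: 0.445 × 0.1 = 0.0445
  M1: 0.095 × 0.08 = 0.0076
Sum = 0.10095.
Largest term belongs to M4, so M4 is most probable.

M4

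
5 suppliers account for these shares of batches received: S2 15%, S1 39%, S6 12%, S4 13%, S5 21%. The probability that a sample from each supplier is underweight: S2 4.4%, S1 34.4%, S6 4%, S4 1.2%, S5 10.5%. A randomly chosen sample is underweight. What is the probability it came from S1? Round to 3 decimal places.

Compute prior × likelihood for every hypothesis:
  S2: 0.15 × 0.044 = 0.0066
  S1: 0.39 × 0.344 = 0.13416
  S6: 0.12 × 0.04 = 0.0048
  S4: 0.13 × 0.012 = 0.00156
  S5: 0.21 × 0.105 = 0.02205
Sum = 0.16917.
P(S1 | evidence) = 0.13416 / 0.16917 ≈ 0.793.

0.793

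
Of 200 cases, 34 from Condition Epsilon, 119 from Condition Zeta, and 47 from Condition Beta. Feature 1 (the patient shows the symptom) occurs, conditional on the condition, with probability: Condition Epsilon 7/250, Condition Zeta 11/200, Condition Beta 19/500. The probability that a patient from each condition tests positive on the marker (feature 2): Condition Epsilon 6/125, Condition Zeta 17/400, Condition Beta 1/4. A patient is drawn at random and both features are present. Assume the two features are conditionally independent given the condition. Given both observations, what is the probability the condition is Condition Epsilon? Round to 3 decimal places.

Compute prior × likelihood for every hypothesis:
  Condition Epsilon: 0.17 × 0.028 × 0.048 = 0.00022848
  Condition Zeta: 0.595 × 0.055 × 0.0425 = 0.0013908125
  Condition Beta: 0.235 × 0.038 × 0.25 = 0.0022325
Sum = 0.0038517925.
P(Condition Epsilon | evidence) = 0.00022848 / 0.0038517925 ≈ 0.059.

0.059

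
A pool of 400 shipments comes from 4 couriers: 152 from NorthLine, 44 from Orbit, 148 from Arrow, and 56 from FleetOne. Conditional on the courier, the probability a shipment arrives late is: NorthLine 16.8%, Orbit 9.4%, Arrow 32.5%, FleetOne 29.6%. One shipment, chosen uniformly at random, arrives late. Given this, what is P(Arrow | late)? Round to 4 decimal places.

0.5098

Compute prior × likelihood for every hypothesis:
  NorthLine: 0.38 × 0.168 = 0.06384
  Orbit: 0.11 × 0.094 = 0.01034
  Arrow: 0.37 × 0.325 = 0.12025
  FleetOne: 0.14 × 0.296 = 0.04144
Sum = 0.23587.
P(Arrow | evidence) = 0.12025 / 0.23587 ≈ 0.5098.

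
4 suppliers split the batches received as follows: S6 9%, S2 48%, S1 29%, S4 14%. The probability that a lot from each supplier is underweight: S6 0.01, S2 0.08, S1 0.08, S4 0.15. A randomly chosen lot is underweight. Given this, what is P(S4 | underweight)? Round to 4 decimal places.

0.2515

Unnormalized posteriors (prior × likelihood):
  S6: 0.09 × 0.01 = 0.0009
  S2: 0.48 × 0.08 = 0.0384
  S1: 0.29 × 0.08 = 0.0232
  S4: 0.14 × 0.15 = 0.021
Total = 0.0835.
P(S4 | evidence) = 0.021 / 0.0835 ≈ 0.2515.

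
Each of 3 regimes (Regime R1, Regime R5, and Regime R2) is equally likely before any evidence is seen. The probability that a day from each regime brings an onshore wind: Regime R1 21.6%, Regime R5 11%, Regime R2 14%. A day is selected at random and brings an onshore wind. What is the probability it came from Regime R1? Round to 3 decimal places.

With a uniform prior (1/3 each), posterior ∝ likelihood:
  Regime R1: 0.216
  Regime R5: 0.11
  Regime R2: 0.14
Normalizing constant = 0.466.
P(Regime R1 | evidence) = 0.216 / 0.466 ≈ 0.464.

0.464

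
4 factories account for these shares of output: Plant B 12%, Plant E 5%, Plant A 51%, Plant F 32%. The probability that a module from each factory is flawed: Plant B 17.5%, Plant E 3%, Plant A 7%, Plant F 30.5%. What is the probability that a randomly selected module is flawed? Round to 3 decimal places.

0.156

By Bayes' rule, posterior ∝ prior × likelihood:
  Plant B: 0.12 × 0.175 = 0.021
  Plant E: 0.05 × 0.03 = 0.0015
  Plant A: 0.51 × 0.07 = 0.0357
  Plant F: 0.32 × 0.305 = 0.0976
P(flawed) = 0.021 + 0.0015 + 0.0357 + 0.0976 = 0.1558 → 0.156.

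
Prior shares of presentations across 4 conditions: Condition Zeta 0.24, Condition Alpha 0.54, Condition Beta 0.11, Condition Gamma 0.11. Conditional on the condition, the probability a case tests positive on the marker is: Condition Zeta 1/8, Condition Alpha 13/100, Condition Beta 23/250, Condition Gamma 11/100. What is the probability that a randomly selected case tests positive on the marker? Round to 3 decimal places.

0.122

By Bayes' rule, posterior ∝ prior × likelihood:
  Condition Zeta: 0.24 × 0.125 = 0.03
  Condition Alpha: 0.54 × 0.13 = 0.0702
  Condition Beta: 0.11 × 0.092 = 0.01012
  Condition Gamma: 0.11 × 0.11 = 0.0121
P(marker-positive) = 0.03 + 0.0702 + 0.01012 + 0.0121 = 0.12242 → 0.122.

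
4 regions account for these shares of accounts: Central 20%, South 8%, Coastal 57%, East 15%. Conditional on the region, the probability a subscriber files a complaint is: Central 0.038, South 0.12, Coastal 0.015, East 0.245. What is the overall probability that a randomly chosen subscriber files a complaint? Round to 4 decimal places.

Prior × likelihood for each hypothesis:
  Central: 0.2 × 0.038 = 0.0076
  South: 0.08 × 0.12 = 0.0096
  Coastal: 0.57 × 0.015 = 0.00855
  East: 0.15 × 0.245 = 0.03675
P(complaint) = 0.0076 + 0.0096 + 0.00855 + 0.03675 = 0.0625 → 0.0625.

0.0625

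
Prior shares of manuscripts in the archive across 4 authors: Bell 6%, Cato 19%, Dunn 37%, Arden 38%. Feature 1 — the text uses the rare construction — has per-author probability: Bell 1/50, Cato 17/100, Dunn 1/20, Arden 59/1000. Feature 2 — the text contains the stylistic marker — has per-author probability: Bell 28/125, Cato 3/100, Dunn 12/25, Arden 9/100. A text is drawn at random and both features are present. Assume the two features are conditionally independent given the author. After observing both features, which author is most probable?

Dunn

Compute prior × likelihood for every hypothesis:
  Bell: 0.06 × 0.02 × 0.224 = 0.0002688
  Cato: 0.19 × 0.17 × 0.03 = 0.000969
  Dunn: 0.37 × 0.05 × 0.48 = 0.00888
  Arden: 0.38 × 0.059 × 0.09 = 0.0020178
Sum = 0.0121356.
Largest term belongs to Dunn, so Dunn is most probable.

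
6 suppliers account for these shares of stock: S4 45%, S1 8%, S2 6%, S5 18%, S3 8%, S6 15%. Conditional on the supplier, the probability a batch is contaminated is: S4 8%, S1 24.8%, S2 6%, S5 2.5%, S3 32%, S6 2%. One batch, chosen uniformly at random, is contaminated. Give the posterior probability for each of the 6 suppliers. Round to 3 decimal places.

Unnormalized posteriors (prior × likelihood):
  S4: 0.45 × 0.08 = 0.036
  S1: 0.08 × 0.248 = 0.01984
  S2: 0.06 × 0.06 = 0.0036
  S5: 0.18 × 0.025 = 0.0045
  S3: 0.08 × 0.32 = 0.0256
  S6: 0.15 × 0.02 = 0.003
Normalizing constant = 0.09254.
P(S4 | contaminated) = 0.036/0.09254 ≈ 0.389
P(S1 | contaminated) = 0.01984/0.09254 ≈ 0.214
P(S2 | contaminated) = 0.0036/0.09254 ≈ 0.039
P(S5 | contaminated) = 0.0045/0.09254 ≈ 0.049
P(S3 | contaminated) = 0.0256/0.09254 ≈ 0.277
P(S6 | contaminated) = 0.003/0.09254 ≈ 0.032
(Check: 0.389+0.214+0.039+0.049+0.277+0.032 = 1.000.)

S4 0.389, S1 0.214, S2 0.039, S5 0.049, S3 0.277, S6 0.032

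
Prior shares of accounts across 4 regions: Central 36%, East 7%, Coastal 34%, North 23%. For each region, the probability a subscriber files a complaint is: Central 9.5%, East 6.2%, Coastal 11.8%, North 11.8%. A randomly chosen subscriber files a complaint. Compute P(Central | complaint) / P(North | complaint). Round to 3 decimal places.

1.260

Compute prior × likelihood for every hypothesis:
  Central: 0.36 × 0.095 = 0.0342
  East: 0.07 × 0.062 = 0.00434
  Coastal: 0.34 × 0.118 = 0.04012
  North: 0.23 × 0.118 = 0.02714
Total = 0.1058.
The ratio is 0.0342 / 0.02714 (the normalizer cancels) = 1.260.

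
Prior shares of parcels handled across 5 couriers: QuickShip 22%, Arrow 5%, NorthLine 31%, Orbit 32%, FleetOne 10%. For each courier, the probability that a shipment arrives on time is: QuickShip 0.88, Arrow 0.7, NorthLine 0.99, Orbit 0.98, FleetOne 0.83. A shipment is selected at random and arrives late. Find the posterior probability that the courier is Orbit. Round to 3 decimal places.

0.094

Taking complements, P(late | each) = QuickShip 0.12, Arrow 0.3, NorthLine 0.01, Orbit 0.02, FleetOne 0.17.
Compute prior × likelihood for every hypothesis:
  QuickShip: 0.22 × 0.12 = 0.0264
  Arrow: 0.05 × 0.3 = 0.015
  NorthLine: 0.31 × 0.01 = 0.0031
  Orbit: 0.32 × 0.02 = 0.0064
  FleetOne: 0.1 × 0.17 = 0.017
Sum = 0.0679.
P(Orbit | evidence) = 0.0064 / 0.0679 ≈ 0.094.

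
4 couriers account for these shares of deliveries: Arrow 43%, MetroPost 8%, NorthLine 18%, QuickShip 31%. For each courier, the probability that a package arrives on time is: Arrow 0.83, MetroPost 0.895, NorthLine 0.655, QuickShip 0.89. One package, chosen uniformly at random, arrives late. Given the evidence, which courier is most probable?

Taking complements, P(late | each) = Arrow 0.17, MetroPost 0.105, NorthLine 0.345, QuickShip 0.11.
Prior × likelihood for each hypothesis:
  Arrow: 0.43 × 0.17 = 0.0731
  MetroPost: 0.08 × 0.105 = 0.0084
  NorthLine: 0.18 × 0.345 = 0.0621
  QuickShip: 0.31 × 0.11 = 0.0341
Sum = 0.1777.
Largest term belongs to Arrow, so Arrow is most probable.

Arrow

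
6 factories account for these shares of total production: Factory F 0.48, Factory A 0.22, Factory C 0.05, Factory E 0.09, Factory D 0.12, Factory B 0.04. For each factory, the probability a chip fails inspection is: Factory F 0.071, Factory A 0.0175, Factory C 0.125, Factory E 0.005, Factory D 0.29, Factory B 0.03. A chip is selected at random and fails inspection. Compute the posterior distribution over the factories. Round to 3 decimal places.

By Bayes' rule, posterior ∝ prior × likelihood:
  Factory F: 0.48 × 0.071 = 0.03408
  Factory A: 0.22 × 0.0175 = 0.00385
  Factory C: 0.05 × 0.125 = 0.00625
  Factory E: 0.09 × 0.005 = 0.00045
  Factory D: 0.12 × 0.29 = 0.0348
  Factory B: 0.04 × 0.03 = 0.0012
Total = 0.08063.
P(Factory F | nonconforming) = 0.03408/0.08063 ≈ 0.423
P(Factory A | nonconforming) = 0.00385/0.08063 ≈ 0.048
P(Factory C | nonconforming) = 0.00625/0.08063 ≈ 0.078
P(Factory E | nonconforming) = 0.00045/0.08063 ≈ 0.006
P(Factory D | nonconforming) = 0.0348/0.08063 ≈ 0.432
P(Factory B | nonconforming) = 0.0012/0.08063 ≈ 0.015
(Check: 0.423+0.048+0.078+0.006+0.432+0.015 = 1.002.)

Factory F 0.423, Factory A 0.048, Factory C 0.078, Factory E 0.006, Factory D 0.432, Factory B 0.015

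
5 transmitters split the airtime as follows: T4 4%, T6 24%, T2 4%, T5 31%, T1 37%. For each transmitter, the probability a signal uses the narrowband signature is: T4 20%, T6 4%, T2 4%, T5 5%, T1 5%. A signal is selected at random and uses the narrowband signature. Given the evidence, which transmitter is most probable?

T1

Unnormalized posteriors (prior × likelihood):
  T4: 0.04 × 0.2 = 0.008
  T6: 0.24 × 0.04 = 0.0096
  T2: 0.04 × 0.04 = 0.0016
  T5: 0.31 × 0.05 = 0.0155
  T1: 0.37 × 0.05 = 0.0185
Total = 0.0532.
Largest term belongs to T1, so T1 is most probable.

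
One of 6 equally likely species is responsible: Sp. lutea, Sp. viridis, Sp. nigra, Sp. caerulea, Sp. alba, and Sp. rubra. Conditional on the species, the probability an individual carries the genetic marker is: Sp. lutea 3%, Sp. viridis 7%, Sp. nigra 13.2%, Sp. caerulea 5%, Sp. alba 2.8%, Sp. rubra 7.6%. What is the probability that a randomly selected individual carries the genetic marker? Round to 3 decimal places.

Since the prior is uniform, the posterior is proportional to the likelihood:
  Sp. lutea: 0.03
  Sp. viridis: 0.07
  Sp. nigra: 0.132
  Sp. caerulea: 0.05
  Sp. alba: 0.028
  Sp. rubra: 0.076
P(marker) = (1/6) × (0.03 + 0.07 + 0.132 + 0.05 + 0.028 + 0.076) = 0.386/6 ≈ 0.064.

0.064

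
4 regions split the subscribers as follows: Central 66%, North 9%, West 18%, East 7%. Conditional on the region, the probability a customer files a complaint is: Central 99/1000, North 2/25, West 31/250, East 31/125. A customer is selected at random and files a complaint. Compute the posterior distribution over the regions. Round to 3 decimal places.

Compute prior × likelihood for every hypothesis:
  Central: 0.66 × 0.099 = 0.06534
  North: 0.09 × 0.08 = 0.0072
  West: 0.18 × 0.124 = 0.02232
  East: 0.07 × 0.248 = 0.01736
Sum = 0.11222.
P(Central | complaint) = 0.06534/0.11222 ≈ 0.582
P(North | complaint) = 0.0072/0.11222 ≈ 0.064
P(West | complaint) = 0.02232/0.11222 ≈ 0.199
P(East | complaint) = 0.01736/0.11222 ≈ 0.155

Central 0.582, North 0.064, West 0.199, East 0.155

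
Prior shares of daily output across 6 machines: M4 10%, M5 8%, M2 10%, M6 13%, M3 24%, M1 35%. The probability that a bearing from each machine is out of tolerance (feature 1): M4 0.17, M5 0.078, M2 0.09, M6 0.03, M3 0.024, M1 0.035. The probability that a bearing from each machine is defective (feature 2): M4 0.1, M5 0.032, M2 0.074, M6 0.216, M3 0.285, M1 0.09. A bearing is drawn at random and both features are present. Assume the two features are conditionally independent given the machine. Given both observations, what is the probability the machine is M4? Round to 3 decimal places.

0.276

Compute prior × likelihood for every hypothesis:
  M4: 0.1 × 0.17 × 0.1 = 0.0017
  M5: 0.08 × 0.078 × 0.032 = 0.00019968
  M2: 0.1 × 0.09 × 0.074 = 0.000666
  M6: 0.13 × 0.03 × 0.216 = 0.0008424
  M3: 0.24 × 0.024 × 0.285 = 0.0016416
  M1: 0.35 × 0.035 × 0.09 = 0.0011025
Normalizing constant = 0.00615218.
P(M4 | evidence) = 0.0017 / 0.00615218 ≈ 0.276.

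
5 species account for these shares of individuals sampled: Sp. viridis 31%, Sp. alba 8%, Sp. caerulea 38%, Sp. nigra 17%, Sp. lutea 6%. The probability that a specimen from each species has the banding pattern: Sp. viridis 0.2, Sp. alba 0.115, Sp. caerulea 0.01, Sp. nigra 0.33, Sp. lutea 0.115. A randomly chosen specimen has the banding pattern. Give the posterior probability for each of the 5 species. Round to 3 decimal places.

Compute prior × likelihood for every hypothesis:
  Sp. viridis: 0.31 × 0.2 = 0.062
  Sp. alba: 0.08 × 0.115 = 0.0092
  Sp. caerulea: 0.38 × 0.01 = 0.0038
  Sp. nigra: 0.17 × 0.33 = 0.0561
  Sp. lutea: 0.06 × 0.115 = 0.0069
Sum = 0.138.
P(Sp. viridis | banded) = 0.062/0.138 ≈ 0.449
P(Sp. alba | banded) = 0.0092/0.138 ≈ 0.067
P(Sp. caerulea | banded) = 0.0038/0.138 ≈ 0.028
P(Sp. nigra | banded) = 0.0561/0.138 ≈ 0.407
P(Sp. lutea | banded) = 0.0069/0.138 ≈ 0.050

Sp. viridis 0.449, Sp. alba 0.067, Sp. caerulea 0.028, Sp. nigra 0.407, Sp. lutea 0.050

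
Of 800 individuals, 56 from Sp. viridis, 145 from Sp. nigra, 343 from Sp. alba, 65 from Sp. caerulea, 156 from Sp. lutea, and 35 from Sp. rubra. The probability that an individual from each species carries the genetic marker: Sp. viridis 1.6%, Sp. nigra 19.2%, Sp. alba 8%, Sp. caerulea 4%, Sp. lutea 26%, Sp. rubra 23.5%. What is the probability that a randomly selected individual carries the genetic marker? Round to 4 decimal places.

Prior × likelihood for each hypothesis:
  Sp. viridis: 0.07 × 0.016 = 0.00112
  Sp. nigra: 0.18125 × 0.192 = 0.0348
  Sp. alba: 0.42875 × 0.08 = 0.0343
  Sp. caerulea: 0.08125 × 0.04 = 0.00325
  Sp. lutea: 0.195 × 0.26 = 0.0507
  Sp. rubra: 0.04375 × 0.235 = 0.01028125
P(marker) = 0.00112 + 0.0348 + 0.0343 + 0.00325 + 0.0507 + 0.01028125 = 0.13445125 → 0.1345.

0.1345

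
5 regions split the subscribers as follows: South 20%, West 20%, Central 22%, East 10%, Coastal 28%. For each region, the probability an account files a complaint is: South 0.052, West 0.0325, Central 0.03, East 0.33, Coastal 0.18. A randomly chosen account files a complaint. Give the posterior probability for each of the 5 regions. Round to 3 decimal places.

South 0.097, West 0.061, Central 0.062, East 0.309, Coastal 0.471

Compute prior × likelihood for every hypothesis:
  South: 0.2 × 0.052 = 0.0104
  West: 0.2 × 0.0325 = 0.0065
  Central: 0.22 × 0.03 = 0.0066
  East: 0.1 × 0.33 = 0.033
  Coastal: 0.28 × 0.18 = 0.0504
Total = 0.1069.
P(South | complaint) = 0.0104/0.1069 ≈ 0.097
P(West | complaint) = 0.0065/0.1069 ≈ 0.061
P(Central | complaint) = 0.0066/0.1069 ≈ 0.062
P(East | complaint) = 0.033/0.1069 ≈ 0.309
P(Coastal | complaint) = 0.0504/0.1069 ≈ 0.471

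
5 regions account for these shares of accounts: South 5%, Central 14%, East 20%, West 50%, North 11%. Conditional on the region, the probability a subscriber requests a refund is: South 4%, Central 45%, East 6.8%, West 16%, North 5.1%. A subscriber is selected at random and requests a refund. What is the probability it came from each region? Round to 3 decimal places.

South 0.012, Central 0.384, East 0.083, West 0.487, North 0.034

Prior × likelihood for each hypothesis:
  South: 0.05 × 0.04 = 0.002
  Central: 0.14 × 0.45 = 0.063
  East: 0.2 × 0.068 = 0.0136
  West: 0.5 × 0.16 = 0.08
  North: 0.11 × 0.051 = 0.00561
Sum = 0.16421.
P(South | refund) = 0.002/0.16421 ≈ 0.012
P(Central | refund) = 0.063/0.16421 ≈ 0.384
P(East | refund) = 0.0136/0.16421 ≈ 0.083
P(West | refund) = 0.08/0.16421 ≈ 0.487
P(North | refund) = 0.00561/0.16421 ≈ 0.034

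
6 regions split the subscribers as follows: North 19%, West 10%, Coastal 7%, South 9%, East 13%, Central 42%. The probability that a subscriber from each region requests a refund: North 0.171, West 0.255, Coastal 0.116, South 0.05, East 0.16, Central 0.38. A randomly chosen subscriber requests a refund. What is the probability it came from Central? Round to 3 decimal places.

0.636

Prior × likelihood for each hypothesis:
  North: 0.19 × 0.171 = 0.03249
  West: 0.1 × 0.255 = 0.0255
  Coastal: 0.07 × 0.116 = 0.00812
  South: 0.09 × 0.05 = 0.0045
  East: 0.13 × 0.16 = 0.0208
  Central: 0.42 × 0.38 = 0.1596
Normalizing constant = 0.25101.
P(Central | evidence) = 0.1596 / 0.25101 ≈ 0.636.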